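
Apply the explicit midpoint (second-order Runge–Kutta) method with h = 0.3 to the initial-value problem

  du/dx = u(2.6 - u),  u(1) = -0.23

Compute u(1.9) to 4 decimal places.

Midpoint: k1 = f(x_n, u_n); k2 = f(x_n + h/2, u_n + (h/2)·k1); u_{n+1} = u_n + h·k2.
x=1.000000, u=-0.230000:
  k1 = f(1.000000, -0.230000) = -0.650900
  k2 = f(1.150000, -0.327635) = -0.959196
  u ← -0.230000 + 0.3·(-0.959196) = -0.517759
x=1.300000, u=-0.517759:
  k1 = f(1.300000, -0.517759) = -1.614247
  k2 = f(1.450000, -0.759896) = -2.553170
  u ← -0.517759 + 0.3·(-2.553170) = -1.283710
x=1.600000, u=-1.283710:
  k1 = f(1.600000, -1.283710) = -4.985556
  k2 = f(1.750000, -2.031543) = -9.409181
  u ← -1.283710 + 0.3·(-9.409181) = -4.106464
u(1.9) ≈ -4.1065

-4.1065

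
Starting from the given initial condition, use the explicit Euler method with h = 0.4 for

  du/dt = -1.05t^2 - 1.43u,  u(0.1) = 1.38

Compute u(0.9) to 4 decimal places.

0.1460

Euler: u_{n+1} = u_n + h·f(t_n, u_n).
t=0.100000, u=1.380000: f=-1.983900 → u ← 1.380000 + 0.4·(-1.983900) = 0.586440
t=0.500000, u=0.586440: f=-1.101109 → u ← 0.586440 + 0.4·(-1.101109) = 0.145996
u(0.9) ≈ 0.1460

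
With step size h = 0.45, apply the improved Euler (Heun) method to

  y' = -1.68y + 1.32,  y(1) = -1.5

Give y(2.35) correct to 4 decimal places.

0.4459

Heun: k1 = f(t_n, y_n); k2 = f(t_n + h, y_n + h·k1); y_{n+1} = y_n + (h/2)·(k1 + k2).
t=1.000000, y=-1.500000:
  k1 = f(1.000000, -1.500000) = 3.840000
  k2 = f(1.450000, 0.228000) = 0.936960
  y ← -1.500000 + (0.45/2)·(3.840000 + 0.936960) = -0.425184
t=1.450000, y=-0.425184:
  k1 = f(1.450000, -0.425184) = 2.034309
  k2 = f(1.900000, 0.490255) = 0.496371
  y ← -0.425184 + (0.45/2)·(2.034309 + 0.496371) = 0.144219
t=1.900000, y=0.144219:
  k1 = f(1.900000, 0.144219) = 1.077712
  k2 = f(2.350000, 0.629189) = 0.262962
  y ← 0.144219 + (0.45/2)·(1.077712 + 0.262962) = 0.445871
y(2.35) ≈ 0.4459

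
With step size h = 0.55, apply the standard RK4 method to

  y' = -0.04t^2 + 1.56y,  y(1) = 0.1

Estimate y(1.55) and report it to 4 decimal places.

0.1816

RK4: k1 = f(t_n, y_n); k2 = f(t_n + h/2, y_n + (h/2)·k1); k3 = f(t_n + h/2, y_n + (h/2)·k2); k4 = f(t_n + h, y_n + h·k3); y_{n+1} = y_n + (h/6)·(k1 + 2k2 + 2k3 + k4).
t=1.000000, y=0.100000:
  k1 = f(1.000000, 0.100000) = 0.116000
  k2 = f(1.275000, 0.131900) = 0.140739
  k3 = f(1.275000, 0.138703) = 0.151352
  k4 = f(1.550000, 0.183244) = 0.189760
  y ← 0.100000 + (0.55/6)·(k1 + 2k2 + 2k3 + k4) = 0.181578
y(1.55) ≈ 0.1816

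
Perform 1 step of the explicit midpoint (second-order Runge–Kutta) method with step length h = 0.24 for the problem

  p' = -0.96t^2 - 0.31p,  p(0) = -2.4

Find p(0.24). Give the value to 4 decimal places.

-2.2314

Midpoint: k1 = f(t_n, p_n); k2 = f(t_n + h/2, p_n + (h/2)·k1); p_{n+1} = p_n + h·k2.
t=0.000000, p=-2.400000:
  k1 = f(0.000000, -2.400000) = 0.744000
  k2 = f(0.120000, -2.310720) = 0.702499
  p ← -2.400000 + 0.24·0.702499 = -2.231400
p(0.24) ≈ -2.2314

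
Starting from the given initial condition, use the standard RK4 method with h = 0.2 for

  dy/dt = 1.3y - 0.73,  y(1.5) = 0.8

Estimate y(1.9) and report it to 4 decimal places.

0.9626

RK4: k1 = f(t_n, y_n); k2 = f(t_n + h/2, y_n + (h/2)·k1); k3 = f(t_n + h/2, y_n + (h/2)·k2); k4 = f(t_n + h, y_n + h·k3); y_{n+1} = y_n + (h/6)·(k1 + 2k2 + 2k3 + k4).
t=1.500000, y=0.800000:
  k1 = f(1.500000, 0.800000) = 0.310000
  k2 = f(1.600000, 0.831000) = 0.350300
  k3 = f(1.600000, 0.835030) = 0.355539
  k4 = f(1.700000, 0.871108) = 0.402440
  y ← 0.800000 + (0.2/6)·(k1 + 2k2 + 2k3 + k4) = 0.870804
t=1.700000, y=0.870804:
  k1 = f(1.700000, 0.870804) = 0.402045
  k2 = f(1.800000, 0.911008) = 0.454311
  k3 = f(1.800000, 0.916235) = 0.461106
  k4 = f(1.900000, 0.963025) = 0.521933
  y ← 0.870804 + (0.2/6)·(k1 + 2k2 + 2k3 + k4) = 0.962631
y(1.9) ≈ 0.9626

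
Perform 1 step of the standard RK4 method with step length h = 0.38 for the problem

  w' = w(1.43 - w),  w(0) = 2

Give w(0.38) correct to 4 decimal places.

RK4: k1 = f(t_n, w_n); k2 = f(t_n + h/2, w_n + (h/2)·k1); k3 = f(t_n + h/2, w_n + (h/2)·k2); k4 = f(t_n + h, w_n + h·k3); w_{n+1} = w_n + (h/6)·(k1 + 2k2 + 2k3 + k4).
t=0.000000, w=2.000000:
  k1 = f(0.000000, 2.000000) = -1.140000
  k2 = f(0.190000, 1.783400) = -0.630254
  k3 = f(0.190000, 1.880252) = -0.846587
  k4 = f(0.380000, 1.678297) = -0.416716
  w ← 2.000000 + (0.38/6)·(k1 + 2k2 + 2k3 + k4) = 1.714342
w(0.38) ≈ 1.7143

1.7143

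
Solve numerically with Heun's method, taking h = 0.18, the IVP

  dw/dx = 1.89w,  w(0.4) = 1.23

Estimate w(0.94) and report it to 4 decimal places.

Heun: k1 = f(x_n, w_n); k2 = f(x_n + h, w_n + h·k1); w_{n+1} = w_n + (h/2)·(k1 + k2).
x=0.400000, w=1.230000:
  k1 = f(0.400000, 1.230000) = 2.324700
  k2 = f(0.580000, 1.648446) = 3.115563
  w ← 1.230000 + (0.18/2)·(2.324700 + 3.115563) = 1.719624
x=0.580000, w=1.719624:
  k1 = f(0.580000, 1.719624) = 3.250089
  k2 = f(0.760000, 2.304640) = 4.355769
  w ← 1.719624 + (0.18/2)·(3.250089 + 4.355769) = 2.404151
x=0.760000, w=2.404151:
  k1 = f(0.760000, 2.404151) = 4.543845
  k2 = f(0.940000, 3.222043) = 6.089661
  w ← 2.404151 + (0.18/2)·(4.543845 + 6.089661) = 3.361166
w(0.94) ≈ 3.3612

3.3612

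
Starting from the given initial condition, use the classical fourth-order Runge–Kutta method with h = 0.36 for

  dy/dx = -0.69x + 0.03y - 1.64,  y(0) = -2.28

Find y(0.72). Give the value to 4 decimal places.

-3.7036

RK4: k1 = f(x_n, y_n); k2 = f(x_n + h/2, y_n + (h/2)·k1); k3 = f(x_n + h/2, y_n + (h/2)·k2); k4 = f(x_n + h, y_n + h·k3); y_{n+1} = y_n + (h/6)·(k1 + 2k2 + 2k3 + k4).
x=0.000000, y=-2.280000:
  k1 = f(0.000000, -2.280000) = -1.708400
  k2 = f(0.180000, -2.587512) = -1.841825
  k3 = f(0.180000, -2.611529) = -1.842546
  k4 = f(0.360000, -2.943317) = -1.976699
  y ← -2.280000 + (0.36/6)·(k1 + 2k2 + 2k3 + k4) = -2.943231
x=0.360000, y=-2.943231:
  k1 = f(0.360000, -2.943231) = -1.976697
  k2 = f(0.540000, -3.299036) = -2.111571
  k3 = f(0.540000, -3.323313) = -2.112299
  k4 = f(0.720000, -3.703658) = -2.247910
  y ← -2.943231 + (0.36/6)·(k1 + 2k2 + 2k3 + k4) = -3.703571
y(0.72) ≈ -3.7036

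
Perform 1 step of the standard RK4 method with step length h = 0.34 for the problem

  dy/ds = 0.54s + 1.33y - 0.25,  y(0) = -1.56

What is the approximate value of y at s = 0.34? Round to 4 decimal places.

RK4: k1 = f(s_n, y_n); k2 = f(s_n + h/2, y_n + (h/2)·k1); k3 = f(s_n + h/2, y_n + (h/2)·k2); k4 = f(s_n + h, y_n + h·k3); y_{n+1} = y_n + (h/6)·(k1 + 2k2 + 2k3 + k4).
s=0.000000, y=-1.560000:
  k1 = f(0.000000, -1.560000) = -2.324800
  k2 = f(0.170000, -1.955216) = -2.758637
  k3 = f(0.170000, -2.028968) = -2.856728
  k4 = f(0.340000, -2.531287) = -3.433012
  y ← -1.560000 + (0.34/6)·(k1 + 2k2 + 2k3 + k4) = -2.522684
y(0.34) ≈ -2.5227

-2.5227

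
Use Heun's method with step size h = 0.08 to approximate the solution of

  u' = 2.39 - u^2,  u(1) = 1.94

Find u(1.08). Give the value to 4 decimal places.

Heun: k1 = f(t_n, u_n); k2 = f(t_n + h, u_n + h·k1); u_{n+1} = u_n + (h/2)·(k1 + k2).
t=1.000000, u=1.940000:
  k1 = f(1.000000, 1.940000) = -1.373600
  k2 = f(1.080000, 1.830112) = -0.959310
  u ← 1.940000 + (0.08/2)·(-1.373600 + (-0.959310)) = 1.846684
u(1.08) ≈ 1.8467

1.8467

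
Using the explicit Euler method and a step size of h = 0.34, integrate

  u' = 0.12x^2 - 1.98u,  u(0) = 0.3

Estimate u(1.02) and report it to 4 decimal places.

Euler: u_{n+1} = u_n + h·f(x_n, u_n).
x=0.000000, u=0.300000: f=-0.594000 → u ← 0.300000 + 0.34·(-0.594000) = 0.098040
x=0.340000, u=0.098040: f=-0.180247 → u ← 0.098040 + 0.34·(-0.180247) = 0.036756
x=0.680000, u=0.036756: f=-0.017289 → u ← 0.036756 + 0.34·(-0.017289) = 0.030878
u(1.02) ≈ 0.0309

0.0309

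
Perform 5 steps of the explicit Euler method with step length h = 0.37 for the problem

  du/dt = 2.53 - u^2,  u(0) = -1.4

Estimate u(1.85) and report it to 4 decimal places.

Euler: u_{n+1} = u_n + h·f(t_n, u_n).
t=0.000000, u=-1.400000: f=0.570000 → u ← -1.400000 + 0.37·0.570000 = -1.189100
t=0.370000, u=-1.189100: f=1.116041 → u ← -1.189100 + 0.37·1.116041 = -0.776165
t=0.740000, u=-0.776165: f=1.927568 → u ← -0.776165 + 0.37·1.927568 = -0.062965
t=1.110000, u=-0.062965: f=2.526035 → u ← -0.062965 + 0.37·2.526035 = 0.871669
t=1.480000, u=0.871669: f=1.770194 → u ← 0.871669 + 0.37·1.770194 = 1.526640
u(1.85) ≈ 1.5266

1.5266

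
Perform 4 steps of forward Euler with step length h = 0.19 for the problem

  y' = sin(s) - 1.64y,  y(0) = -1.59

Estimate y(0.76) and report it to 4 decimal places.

Euler: y_{n+1} = y_n + h·f(s_n, y_n).
s=0.000000, y=-1.590000: f=2.607600 → y ← -1.590000 + 0.19·2.607600 = -1.094556
s=0.190000, y=-1.094556: f=1.983931 → y ← -1.094556 + 0.19·1.983931 = -0.717609
s=0.380000, y=-0.717609: f=1.547799 → y ← -0.717609 + 0.19·1.547799 = -0.423527
s=0.570000, y=-0.423527: f=1.234217 → y ← -0.423527 + 0.19·1.234217 = -0.189026
y(0.76) ≈ -0.1890

-0.1890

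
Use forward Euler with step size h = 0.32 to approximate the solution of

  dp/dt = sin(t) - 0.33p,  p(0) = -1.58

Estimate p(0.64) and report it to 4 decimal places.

-1.1633

Euler: p_{n+1} = p_n + h·f(t_n, p_n).
t=0.000000, p=-1.580000: f=0.521400 → p ← -1.580000 + 0.32·0.521400 = -1.413152
t=0.320000, p=-1.413152: f=0.780907 → p ← -1.413152 + 0.32·0.780907 = -1.163262
p(0.64) ≈ -1.1633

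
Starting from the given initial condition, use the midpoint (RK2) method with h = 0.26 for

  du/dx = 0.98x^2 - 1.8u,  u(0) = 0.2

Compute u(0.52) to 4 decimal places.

Midpoint: k1 = f(x_n, u_n); k2 = f(x_n + h/2, u_n + (h/2)·k1); u_{n+1} = u_n + h·k2.
x=0.000000, u=0.200000:
  k1 = f(0.000000, 0.200000) = -0.360000
  k2 = f(0.130000, 0.153200) = -0.259198
  u ← 0.200000 + 0.26·(-0.259198) = 0.132609
x=0.260000, u=0.132609:
  k1 = f(0.260000, 0.132609) = -0.172447
  k2 = f(0.390000, 0.110190) = -0.049285
  u ← 0.132609 + 0.26·(-0.049285) = 0.119795
u(0.52) ≈ 0.1198

0.1198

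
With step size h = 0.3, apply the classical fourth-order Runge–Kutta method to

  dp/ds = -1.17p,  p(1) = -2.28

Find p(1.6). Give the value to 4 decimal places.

-1.1301

RK4: k1 = f(s_n, p_n); k2 = f(s_n + h/2, p_n + (h/2)·k1); k3 = f(s_n + h/2, p_n + (h/2)·k2); k4 = f(s_n + h, p_n + h·k3); p_{n+1} = p_n + (h/6)·(k1 + 2k2 + 2k3 + k4).
s=1.000000, p=-2.280000:
  k1 = f(1.000000, -2.280000) = 2.667600
  k2 = f(1.150000, -1.879860) = 2.199436
  k3 = f(1.150000, -1.950085) = 2.281599
  k4 = f(1.300000, -1.595520) = 1.866759
  p ← -2.280000 + (0.3/6)·(k1 + 2k2 + 2k3 + k4) = -1.605179
s=1.300000, p=-1.605179:
  k1 = f(1.300000, -1.605179) = 1.878059
  k2 = f(1.450000, -1.323470) = 1.548460
  k3 = f(1.450000, -1.372910) = 1.606304
  k4 = f(1.600000, -1.123287) = 1.314246
  p ← -1.605179 + (0.3/6)·(k1 + 2k2 + 2k3 + k4) = -1.130087
p(1.6) ≈ -1.1301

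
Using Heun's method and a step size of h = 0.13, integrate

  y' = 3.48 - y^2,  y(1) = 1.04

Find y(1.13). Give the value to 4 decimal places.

Heun: k1 = f(t_n, y_n); k2 = f(t_n + h, y_n + h·k1); y_{n+1} = y_n + (h/2)·(k1 + k2).
t=1.000000, y=1.040000:
  k1 = f(1.000000, 1.040000) = 2.398400
  k2 = f(1.130000, 1.351792) = 1.652658
  y ← 1.040000 + (0.13/2)·(2.398400 + 1.652658) = 1.303319
y(1.13) ≈ 1.3033

1.3033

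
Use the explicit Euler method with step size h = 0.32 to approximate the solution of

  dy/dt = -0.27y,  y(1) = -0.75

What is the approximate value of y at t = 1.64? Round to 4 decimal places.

Euler: y_{n+1} = y_n + h·f(t_n, y_n).
t=1.000000, y=-0.750000: f=0.202500 → y ← -0.750000 + 0.32·0.202500 = -0.685200
t=1.320000, y=-0.685200: f=0.185004 → y ← -0.685200 + 0.32·0.185004 = -0.625999
y(1.64) ≈ -0.6260

-0.6260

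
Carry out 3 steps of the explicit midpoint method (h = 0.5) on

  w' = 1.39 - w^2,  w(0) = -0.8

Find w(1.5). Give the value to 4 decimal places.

Midpoint: k1 = f(t_n, w_n); k2 = f(t_n + h/2, w_n + (h/2)·k1); w_{n+1} = w_n + h·k2.
t=0.000000, w=-0.800000:
  k1 = f(0.000000, -0.800000) = 0.750000
  k2 = f(0.250000, -0.612500) = 1.014844
  w ← -0.800000 + 0.5·1.014844 = -0.292578
t=0.500000, w=-0.292578:
  k1 = f(0.500000, -0.292578) = 1.304398
  k2 = f(0.750000, 0.033521) = 1.388876
  w ← -0.292578 + 0.5·1.388876 = 0.401860
t=1.000000, w=0.401860:
  k1 = f(1.000000, 0.401860) = 1.228509
  k2 = f(1.250000, 0.708987) = 0.887337
  w ← 0.401860 + 0.5·0.887337 = 0.845529
w(1.5) ≈ 0.8455

0.8455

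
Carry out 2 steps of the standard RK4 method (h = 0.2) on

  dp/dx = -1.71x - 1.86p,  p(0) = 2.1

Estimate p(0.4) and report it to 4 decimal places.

RK4: k1 = f(x_n, p_n); k2 = f(x_n + h/2, p_n + (h/2)·k1); k3 = f(x_n + h/2, p_n + (h/2)·k2); k4 = f(x_n + h, p_n + h·k3); p_{n+1} = p_n + (h/6)·(k1 + 2k2 + 2k3 + k4).
x=0.000000, p=2.100000:
  k1 = f(0.000000, 2.100000) = -3.906000
  k2 = f(0.100000, 1.709400) = -3.350484
  k3 = f(0.100000, 1.764952) = -3.453810
  k4 = f(0.200000, 1.409238) = -2.963183
  p ← 2.100000 + (0.2/6)·(k1 + 2k2 + 2k3 + k4) = 1.417408
x=0.200000, p=1.417408:
  k1 = f(0.200000, 1.417408) = -2.978378
  k2 = f(0.300000, 1.119570) = -2.595400
  k3 = f(0.300000, 1.157868) = -2.666634
  k4 = f(0.400000, 0.884081) = -2.328390
  p ← 1.417408 + (0.2/6)·(k1 + 2k2 + 2k3 + k4) = 0.889713
p(0.4) ≈ 0.8897

0.8897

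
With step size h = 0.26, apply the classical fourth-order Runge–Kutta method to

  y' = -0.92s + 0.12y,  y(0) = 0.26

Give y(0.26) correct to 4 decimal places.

0.2368

RK4: k1 = f(s_n, y_n); k2 = f(s_n + h/2, y_n + (h/2)·k1); k3 = f(s_n + h/2, y_n + (h/2)·k2); k4 = f(s_n + h, y_n + h·k3); y_{n+1} = y_n + (h/6)·(k1 + 2k2 + 2k3 + k4).
s=0.000000, y=0.260000:
  k1 = f(0.000000, 0.260000) = 0.031200
  k2 = f(0.130000, 0.264056) = -0.087913
  k3 = f(0.130000, 0.248571) = -0.089771
  k4 = f(0.260000, 0.236659) = -0.210801
  y ← 0.260000 + (0.26/6)·(k1 + 2k2 + 2k3 + k4) = 0.236818
y(0.26) ≈ 0.2368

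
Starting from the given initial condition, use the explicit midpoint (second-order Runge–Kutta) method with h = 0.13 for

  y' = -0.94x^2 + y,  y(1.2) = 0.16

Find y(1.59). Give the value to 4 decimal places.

Midpoint: k1 = f(x_n, y_n); k2 = f(x_n + h/2, y_n + (h/2)·k1); y_{n+1} = y_n + h·k2.
x=1.200000, y=0.160000:
  k1 = f(1.200000, 0.160000) = -1.193600
  k2 = f(1.265000, 0.082416) = -1.421795
  y ← 0.160000 + 0.13·(-1.421795) = -0.024833
x=1.330000, y=-0.024833:
  k1 = f(1.330000, -0.024833) = -1.687599
  k2 = f(1.395000, -0.134527) = -1.963791
  y ← -0.024833 + 0.13·(-1.963791) = -0.280126
x=1.460000, y=-0.280126:
  k1 = f(1.460000, -0.280126) = -2.283830
  k2 = f(1.525000, -0.428575) = -2.614663
  y ← -0.280126 + 0.13·(-2.614663) = -0.620032
y(1.59) ≈ -0.6200

-0.6200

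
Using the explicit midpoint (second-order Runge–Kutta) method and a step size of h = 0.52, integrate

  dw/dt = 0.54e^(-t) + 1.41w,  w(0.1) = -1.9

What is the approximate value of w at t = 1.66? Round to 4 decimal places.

-13.6407

Midpoint: k1 = f(t_n, w_n); k2 = f(t_n + h/2, w_n + (h/2)·k1); w_{n+1} = w_n + h·k2.
t=0.100000, w=-1.900000:
  k1 = f(0.100000, -1.900000) = -2.190388
  k2 = f(0.360000, -2.469501) = -3.105251
  w ← -1.900000 + 0.52·(-3.105251) = -3.514730
t=0.620000, w=-3.514730:
  k1 = f(0.620000, -3.514730) = -4.665280
  k2 = f(0.880000, -4.727703) = -6.442079
  w ← -3.514730 + 0.52·(-6.442079) = -6.864612
t=1.140000, w=-6.864612:
  k1 = f(1.140000, -6.864612) = -9.506400
  k2 = f(1.400000, -9.336275) = -13.030986
  w ← -6.864612 + 0.52·(-13.030986) = -13.640724
w(1.66) ≈ -13.6407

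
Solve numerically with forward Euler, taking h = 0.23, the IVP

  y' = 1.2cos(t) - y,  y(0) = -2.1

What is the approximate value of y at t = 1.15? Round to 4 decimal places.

0.1290

Euler: y_{n+1} = y_n + h·f(t_n, y_n).
t=0.000000, y=-2.100000: f=3.300000 → y ← -2.100000 + 0.23·3.300000 = -1.341000
t=0.230000, y=-1.341000: f=2.509400 → y ← -1.341000 + 0.23·2.509400 = -0.763838
t=0.460000, y=-0.763838: f=1.839101 → y ← -0.763838 + 0.23·1.839101 = -0.340845
t=0.690000, y=-0.340845: f=1.266340 → y ← -0.340845 + 0.23·1.266340 = -0.049587
t=0.920000, y=-0.049587: f=0.776571 → y ← -0.049587 + 0.23·0.776571 = 0.129025
y(1.15) ≈ 0.1290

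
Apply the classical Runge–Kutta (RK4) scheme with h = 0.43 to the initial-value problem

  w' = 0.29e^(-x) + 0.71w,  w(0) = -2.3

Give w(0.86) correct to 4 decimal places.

RK4: k1 = f(x_n, w_n); k2 = f(x_n + h/2, w_n + (h/2)·k1); k3 = f(x_n + h/2, w_n + (h/2)·k2); k4 = f(x_n + h, w_n + h·k3); w_{n+1} = w_n + (h/6)·(k1 + 2k2 + 2k3 + k4).
x=0.000000, w=-2.300000:
  k1 = f(0.000000, -2.300000) = -1.343000
  k2 = f(0.215000, -2.588745) = -1.604112
  k3 = f(0.215000, -2.644884) = -1.643971
  k4 = f(0.430000, -3.006907) = -1.946257
  w ← -2.300000 + (0.43/6)·(k1 + 2k2 + 2k3 + k4) = -3.001289
x=0.430000, w=-3.001289:
  k1 = f(0.430000, -3.001289) = -1.942267
  k2 = f(0.645000, -3.418876) = -2.275250
  k3 = f(0.645000, -3.490467) = -2.326080
  k4 = f(0.860000, -4.001503) = -2.718350
  w ← -3.001289 + (0.43/6)·(k1 + 2k2 + 2k3 + k4) = -3.994823
w(0.86) ≈ -3.9948

-3.9948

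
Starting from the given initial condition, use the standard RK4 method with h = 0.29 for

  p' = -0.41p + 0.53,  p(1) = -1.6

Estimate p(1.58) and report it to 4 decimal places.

-0.9878

RK4: k1 = f(x_n, p_n); k2 = f(x_n + h/2, p_n + (h/2)·k1); k3 = f(x_n + h/2, p_n + (h/2)·k2); k4 = f(x_n + h, p_n + h·k3); p_{n+1} = p_n + (h/6)·(k1 + 2k2 + 2k3 + k4).
x=1.000000, p=-1.600000:
  k1 = f(1.000000, -1.600000) = 1.186000
  k2 = f(1.145000, -1.428030) = 1.115492
  k3 = f(1.145000, -1.438254) = 1.119684
  k4 = f(1.290000, -1.275292) = 1.052870
  p ← -1.600000 + (0.29/6)·(k1 + 2k2 + 2k3 + k4) = -1.275721
x=1.290000, p=-1.275721:
  k1 = f(1.290000, -1.275721) = 1.053046
  k2 = f(1.435000, -1.123029) = 0.990442
  k3 = f(1.435000, -1.132107) = 0.994164
  k4 = f(1.580000, -0.987413) = 0.934840
  p ← -1.275721 + (0.29/6)·(k1 + 2k2 + 2k3 + k4) = -0.987795
p(1.58) ≈ -0.9878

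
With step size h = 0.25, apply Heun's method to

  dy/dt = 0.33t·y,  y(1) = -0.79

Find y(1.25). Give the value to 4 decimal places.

Heun: k1 = f(t_n, y_n); k2 = f(t_n + h, y_n + h·k1); y_{n+1} = y_n + (h/2)·(k1 + k2).
t=1.000000, y=-0.790000:
  k1 = f(1.000000, -0.790000) = -0.260700
  k2 = f(1.250000, -0.855175) = -0.352760
  y ← -0.790000 + (0.25/2)·(-0.260700 + (-0.352760)) = -0.866682
y(1.25) ≈ -0.8667

-0.8667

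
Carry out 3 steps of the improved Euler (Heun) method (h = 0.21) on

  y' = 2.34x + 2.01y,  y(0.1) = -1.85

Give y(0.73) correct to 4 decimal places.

-5.4129

Heun: k1 = f(x_n, y_n); k2 = f(x_n + h, y_n + h·k1); y_{n+1} = y_n + (h/2)·(k1 + k2).
x=0.100000, y=-1.850000:
  k1 = f(0.100000, -1.850000) = -3.484500
  k2 = f(0.310000, -2.581745) = -4.463907
  y ← -1.850000 + (0.21/2)·(-3.484500 + (-4.463907)) = -2.684583
x=0.310000, y=-2.684583:
  k1 = f(0.310000, -2.684583) = -4.670611
  k2 = f(0.520000, -3.665411) = -6.150676
  y ← -2.684583 + (0.21/2)·(-4.670611 + (-6.150676)) = -3.820818
x=0.520000, y=-3.820818:
  k1 = f(0.520000, -3.820818) = -6.463044
  k2 = f(0.730000, -5.178057) = -8.699695
  y ← -3.820818 + (0.21/2)·(-6.463044 + (-8.699695)) = -5.412906
y(0.73) ≈ -5.4129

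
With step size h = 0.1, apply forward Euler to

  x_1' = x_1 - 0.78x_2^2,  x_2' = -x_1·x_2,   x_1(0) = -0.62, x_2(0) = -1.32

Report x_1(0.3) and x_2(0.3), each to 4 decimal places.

-1.3377, -1.6762

Euler on (x_1,x_2): x_1_{n+1} = x_1_n + h·x_1', x_2_{n+1} = x_2_n + h·x_2'.
0.000000: (-0.620000, -1.320000); f=(-1.979072, -0.818400) → (-0.817907, -1.401840)
0.100000: (-0.817907, -1.401840); f=(-2.350728, -1.146575) → (-1.052980, -1.516498)
0.200000: (-1.052980, -1.516498); f=(-2.846796, -1.596842) → (-1.337660, -1.676182)
(x_1(0.3), x_2(0.3)) ≈ (-1.3377, -1.6762)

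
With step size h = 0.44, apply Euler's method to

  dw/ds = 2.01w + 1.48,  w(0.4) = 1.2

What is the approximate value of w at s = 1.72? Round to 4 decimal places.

12.2204

Euler: w_{n+1} = w_n + h·f(s_n, w_n).
s=0.400000, w=1.200000: f=3.892000 → w ← 1.200000 + 0.44·3.892000 = 2.912480
s=0.840000, w=2.912480: f=7.334085 → w ← 2.912480 + 0.44·7.334085 = 6.139477
s=1.280000, w=6.139477: f=13.820349 → w ← 6.139477 + 0.44·13.820349 = 12.220431
w(1.72) ≈ 12.2204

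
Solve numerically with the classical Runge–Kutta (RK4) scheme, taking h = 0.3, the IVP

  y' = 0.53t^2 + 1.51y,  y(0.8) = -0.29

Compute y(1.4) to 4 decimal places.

-0.1265

RK4: k1 = f(t_n, y_n); k2 = f(t_n + h/2, y_n + (h/2)·k1); k3 = f(t_n + h/2, y_n + (h/2)·k2); k4 = f(t_n + h, y_n + h·k3); y_{n+1} = y_n + (h/6)·(k1 + 2k2 + 2k3 + k4).
t=0.800000, y=-0.290000:
  k1 = f(0.800000, -0.290000) = -0.098700
  k2 = f(0.950000, -0.304805) = 0.018069
  k3 = f(0.950000, -0.287290) = 0.044518
  k4 = f(1.100000, -0.276645) = 0.223567
  y ← -0.290000 + (0.3/6)·(k1 + 2k2 + 2k3 + k4) = -0.277498
t=1.100000, y=-0.277498:
  k1 = f(1.100000, -0.277498) = 0.222278
  k2 = f(1.250000, -0.244156) = 0.459449
  k3 = f(1.250000, -0.208581) = 0.513168
  k4 = f(1.400000, -0.123547) = 0.852243
  y ← -0.277498 + (0.3/6)·(k1 + 2k2 + 2k3 + k4) = -0.126510
y(1.4) ≈ -0.1265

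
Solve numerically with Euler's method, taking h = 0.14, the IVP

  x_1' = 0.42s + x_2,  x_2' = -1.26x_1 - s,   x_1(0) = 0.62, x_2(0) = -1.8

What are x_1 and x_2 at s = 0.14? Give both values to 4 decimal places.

0.3680, -1.9094

Euler on (x_1,x_2): x_1_{n+1} = x_1_n + h·x_1', x_2_{n+1} = x_2_n + h·x_2'.
0.000000: (0.620000, -1.800000); f=(-1.800000, -0.781200) → (0.368000, -1.909368)
(x_1(0.14), x_2(0.14)) ≈ (0.3680, -1.9094)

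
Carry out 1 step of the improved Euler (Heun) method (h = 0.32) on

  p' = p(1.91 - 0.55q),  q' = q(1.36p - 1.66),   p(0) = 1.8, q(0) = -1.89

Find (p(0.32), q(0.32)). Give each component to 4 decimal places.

4.4474, -3.3016

Heun on (p,q): k1 = f(t_n, state_n); k2 = f(t_n + h, state_n + h·k1); state_{n+1} = state_n + (h/2)·(k1 + k2).
0.000000: (1.800000, -1.890000)
  k1 = (5.309100, -1.489320)
  predictor → (3.498912, -2.366582)
  k2 = (11.237177, -7.332904)
  → (4.447404, -3.301556)
(p(0.32), q(0.32)) ≈ (4.4474, -3.3016)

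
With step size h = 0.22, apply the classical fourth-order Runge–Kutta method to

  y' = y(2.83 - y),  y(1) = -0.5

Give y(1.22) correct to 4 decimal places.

RK4: k1 = f(s_n, y_n); k2 = f(s_n + h/2, y_n + (h/2)·k1); k3 = f(s_n + h/2, y_n + (h/2)·k2); k4 = f(s_n + h, y_n + h·k3); y_{n+1} = y_n + (h/6)·(k1 + 2k2 + 2k3 + k4).
s=1.000000, y=-0.500000:
  k1 = f(1.000000, -0.500000) = -1.665000
  k2 = f(1.110000, -0.683150) = -2.400008
  k3 = f(1.110000, -0.764001) = -2.745820
  k4 = f(1.220000, -1.104080) = -4.343541
  y ← -0.500000 + (0.22/6)·(k1 + 2k2 + 2k3 + k4) = -1.097674
y(1.22) ≈ -1.0977

-1.0977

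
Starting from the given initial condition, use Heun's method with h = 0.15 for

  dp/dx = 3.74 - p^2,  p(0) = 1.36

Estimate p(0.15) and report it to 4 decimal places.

Heun: k1 = f(x_n, p_n); k2 = f(x_n + h, p_n + h·k1); p_{n+1} = p_n + (h/2)·(k1 + k2).
x=0.000000, p=1.360000:
  k1 = f(0.000000, 1.360000) = 1.890400
  k2 = f(0.150000, 1.643560) = 1.038711
  p ← 1.360000 + (0.15/2)·(1.890400 + 1.038711) = 1.579683
p(0.15) ≈ 1.5797

1.5797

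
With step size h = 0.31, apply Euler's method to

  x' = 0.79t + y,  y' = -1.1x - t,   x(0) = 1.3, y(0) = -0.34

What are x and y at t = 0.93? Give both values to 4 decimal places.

0.7806, -1.8294

Euler on (x,y): x_{n+1} = x_n + h·x', y_{n+1} = y_n + h·y'.
0.000000: (1.300000, -0.340000); f=(-0.340000, -1.430000) → (1.194600, -0.783300)
0.310000: (1.194600, -0.783300); f=(-0.538400, -1.624060) → (1.027696, -1.286759)
0.620000: (1.027696, -1.286759); f=(-0.796959, -1.750466) → (0.780639, -1.829403)
(x(0.93), y(0.93)) ≈ (0.7806, -1.8294)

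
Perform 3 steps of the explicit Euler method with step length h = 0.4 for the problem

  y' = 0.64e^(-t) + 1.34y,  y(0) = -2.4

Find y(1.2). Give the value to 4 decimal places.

Euler: y_{n+1} = y_n + h·f(t_n, y_n).
t=0.000000, y=-2.400000: f=-2.576000 → y ← -2.400000 + 0.4·(-2.576000) = -3.430400
t=0.400000, y=-3.430400: f=-4.167731 → y ← -3.430400 + 0.4·(-4.167731) = -5.097492
t=0.800000, y=-5.097492: f=-6.543069 → y ← -5.097492 + 0.4·(-6.543069) = -7.714720
y(1.2) ≈ -7.7147

-7.7147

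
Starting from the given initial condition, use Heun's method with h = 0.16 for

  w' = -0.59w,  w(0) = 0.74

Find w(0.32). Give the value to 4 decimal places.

0.6129

Heun: k1 = f(t_n, w_n); k2 = f(t_n + h, w_n + h·k1); w_{n+1} = w_n + (h/2)·(k1 + k2).
t=0.000000, w=0.740000:
  k1 = f(0.000000, 0.740000) = -0.436600
  k2 = f(0.160000, 0.670144) = -0.395385
  w ← 0.740000 + (0.16/2)·(-0.436600 + (-0.395385)) = 0.673441
t=0.160000, w=0.673441:
  k1 = f(0.160000, 0.673441) = -0.397330
  k2 = f(0.320000, 0.609868) = -0.359822
  w ← 0.673441 + (0.16/2)·(-0.397330 + (-0.359822)) = 0.612869
w(0.32) ≈ 0.6129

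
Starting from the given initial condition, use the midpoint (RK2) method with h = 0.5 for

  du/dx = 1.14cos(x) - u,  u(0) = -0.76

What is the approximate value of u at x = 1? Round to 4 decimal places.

0.2512

Midpoint: k1 = f(x_n, u_n); k2 = f(x_n + h/2, u_n + (h/2)·k1); u_{n+1} = u_n + h·k2.
x=0.000000, u=-0.760000:
  k1 = f(0.000000, -0.760000) = 1.900000
  k2 = f(0.250000, -0.285000) = 1.389560
  u ← -0.760000 + 0.5·1.389560 = -0.065220
x=0.500000, u=-0.065220:
  k1 = f(0.500000, -0.065220) = 1.065664
  k2 = f(0.750000, 0.201196) = 0.632929
  u ← -0.065220 + 0.5·0.632929 = 0.251245
u(1) ≈ 0.2512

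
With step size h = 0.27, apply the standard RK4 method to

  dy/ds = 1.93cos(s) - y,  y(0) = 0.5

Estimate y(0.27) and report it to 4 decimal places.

0.8324

RK4: k1 = f(s_n, y_n); k2 = f(s_n + h/2, y_n + (h/2)·k1); k3 = f(s_n + h/2, y_n + (h/2)·k2); k4 = f(s_n + h, y_n + h·k3); y_{n+1} = y_n + (h/6)·(k1 + 2k2 + 2k3 + k4).
s=0.000000, y=0.500000:
  k1 = f(0.000000, 0.500000) = 1.430000
  k2 = f(0.135000, 0.693050) = 1.219390
  k3 = f(0.135000, 0.664618) = 1.247822
  k4 = f(0.270000, 0.836912) = 1.023166
  y ← 0.500000 + (0.27/6)·(k1 + 2k2 + 2k3 + k4) = 0.832442
y(0.27) ≈ 0.8324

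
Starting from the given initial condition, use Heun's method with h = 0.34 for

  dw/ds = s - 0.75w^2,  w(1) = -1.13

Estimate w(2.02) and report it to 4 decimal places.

-0.2466

Heun: k1 = f(s_n, w_n); k2 = f(s_n + h, w_n + h·k1); w_{n+1} = w_n + (h/2)·(k1 + k2).
s=1.000000, w=-1.130000:
  k1 = f(1.000000, -1.130000) = 0.042325
  k2 = f(1.340000, -1.115609) = 0.406562
  w ← -1.130000 + (0.34/2)·(0.042325 + 0.406562) = -1.053689
s=1.340000, w=-1.053689:
  k1 = f(1.340000, -1.053689) = 0.507304
  k2 = f(1.680000, -0.881206) = 1.097607
  w ← -1.053689 + (0.34/2)·(0.507304 + 1.097607) = -0.780854
s=1.680000, w=-0.780854:
  k1 = f(1.680000, -0.780854) = 1.222700
  k2 = f(2.020000, -0.365136) = 1.920007
  w ← -0.780854 + (0.34/2)·(1.222700 + 1.920007) = -0.246594
w(2.02) ≈ -0.2466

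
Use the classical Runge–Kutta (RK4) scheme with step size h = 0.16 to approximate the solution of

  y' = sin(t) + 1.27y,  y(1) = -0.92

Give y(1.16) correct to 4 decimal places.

-0.9712

RK4: k1 = f(t_n, y_n); k2 = f(t_n + h/2, y_n + (h/2)·k1); k3 = f(t_n + h/2, y_n + (h/2)·k2); k4 = f(t_n + h, y_n + h·k3); y_{n+1} = y_n + (h/6)·(k1 + 2k2 + 2k3 + k4).
t=1.000000, y=-0.920000:
  k1 = f(1.000000, -0.920000) = -0.326929
  k2 = f(1.080000, -0.946154) = -0.319658
  k3 = f(1.080000, -0.945573) = -0.318919
  k4 = f(1.160000, -0.971027) = -0.316401
  y ← -0.920000 + (0.16/6)·(k1 + 2k2 + 2k3 + k4) = -0.971213
y(1.16) ≈ -0.9712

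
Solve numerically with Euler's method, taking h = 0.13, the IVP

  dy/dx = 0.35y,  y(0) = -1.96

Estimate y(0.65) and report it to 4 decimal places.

Euler: y_{n+1} = y_n + h·f(x_n, y_n).
x=0.000000, y=-1.960000: f=-0.686000 → y ← -1.960000 + 0.13·(-0.686000) = -2.049180
x=0.130000, y=-2.049180: f=-0.717213 → y ← -2.049180 + 0.13·(-0.717213) = -2.142418
x=0.260000, y=-2.142418: f=-0.749846 → y ← -2.142418 + 0.13·(-0.749846) = -2.239898
x=0.390000, y=-2.239898: f=-0.783964 → y ← -2.239898 + 0.13·(-0.783964) = -2.341813
x=0.520000, y=-2.341813: f=-0.819635 → y ← -2.341813 + 0.13·(-0.819635) = -2.448366
y(0.65) ≈ -2.4484

-2.4484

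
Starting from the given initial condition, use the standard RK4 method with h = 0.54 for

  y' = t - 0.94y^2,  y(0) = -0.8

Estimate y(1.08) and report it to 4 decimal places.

RK4: k1 = f(t_n, y_n); k2 = f(t_n + h/2, y_n + (h/2)·k1); k3 = f(t_n + h/2, y_n + (h/2)·k2); k4 = f(t_n + h, y_n + h·k3); y_{n+1} = y_n + (h/6)·(k1 + 2k2 + 2k3 + k4).
t=0.000000, y=-0.800000:
  k1 = f(0.000000, -0.800000) = -0.601600
  k2 = f(0.270000, -0.962432) = -0.600699
  k3 = f(0.270000, -0.962189) = -0.600259
  k4 = f(0.540000, -1.124140) = -0.647869
  y ← -0.800000 + (0.54/6)·(k1 + 2k2 + 2k3 + k4) = -1.128625
t=0.540000, y=-1.128625:
  k1 = f(0.540000, -1.128625) = -0.657366
  k2 = f(0.810000, -1.306113) = -0.793576
  k3 = f(0.810000, -1.342890) = -0.885152
  k4 = f(1.080000, -1.606607) = -1.346314
  y ← -1.128625 + (0.54/6)·(k1 + 2k2 + 2k3 + k4) = -1.611127
y(1.08) ≈ -1.6111

-1.6111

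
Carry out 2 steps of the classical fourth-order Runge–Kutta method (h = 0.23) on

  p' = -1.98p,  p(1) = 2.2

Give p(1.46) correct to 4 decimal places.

RK4: k1 = f(x_n, p_n); k2 = f(x_n + h/2, p_n + (h/2)·k1); k3 = f(x_n + h/2, p_n + (h/2)·k2); k4 = f(x_n + h, p_n + h·k3); p_{n+1} = p_n + (h/6)·(k1 + 2k2 + 2k3 + k4).
x=1.000000, p=2.200000:
  k1 = f(1.000000, 2.200000) = -4.356000
  k2 = f(1.115000, 1.699060) = -3.364139
  k3 = f(1.115000, 1.813124) = -3.589986
  k4 = f(1.230000, 1.374303) = -2.721121
  p ← 2.200000 + (0.23/6)·(k1 + 2k2 + 2k3 + k4) = 1.395561
x=1.230000, p=1.395561:
  k1 = f(1.230000, 1.395561) = -2.763210
  k2 = f(1.345000, 1.077792) = -2.134027
  k3 = f(1.345000, 1.150148) = -2.277292
  k4 = f(1.460000, 0.871784) = -1.726131
  p ← 1.395561 + (0.23/6)·(k1 + 2k2 + 2k3 + k4) = 0.885268
p(1.46) ≈ 0.8853

0.8853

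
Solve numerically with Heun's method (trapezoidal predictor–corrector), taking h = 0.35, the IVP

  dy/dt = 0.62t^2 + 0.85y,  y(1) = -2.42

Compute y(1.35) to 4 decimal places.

-2.9085

Heun: k1 = f(t_n, y_n); k2 = f(t_n + h, y_n + h·k1); y_{n+1} = y_n + (h/2)·(k1 + k2).
t=1.000000, y=-2.420000:
  k1 = f(1.000000, -2.420000) = -1.437000
  k2 = f(1.350000, -2.922950) = -1.354557
  y ← -2.420000 + (0.35/2)·(-1.437000 + (-1.354557)) = -2.908523
y(1.35) ≈ -2.9085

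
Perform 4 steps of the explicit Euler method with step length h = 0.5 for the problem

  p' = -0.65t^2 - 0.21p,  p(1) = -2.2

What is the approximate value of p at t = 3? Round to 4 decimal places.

Euler: p_{n+1} = p_n + h·f(t_n, p_n).
t=1.000000, p=-2.200000: f=-0.188000 → p ← -2.200000 + 0.5·(-0.188000) = -2.294000
t=1.500000, p=-2.294000: f=-0.980760 → p ← -2.294000 + 0.5·(-0.980760) = -2.784380
t=2.000000, p=-2.784380: f=-2.015280 → p ← -2.784380 + 0.5·(-2.015280) = -3.792020
t=2.500000, p=-3.792020: f=-3.266176 → p ← -3.792020 + 0.5·(-3.266176) = -5.425108
p(3) ≈ -5.4251

-5.4251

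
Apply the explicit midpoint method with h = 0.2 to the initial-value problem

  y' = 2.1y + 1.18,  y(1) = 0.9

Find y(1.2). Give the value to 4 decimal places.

Midpoint: k1 = f(s_n, y_n); k2 = f(s_n + h/2, y_n + (h/2)·k1); y_{n+1} = y_n + h·k2.
s=1.000000, y=0.900000:
  k1 = f(1.000000, 0.900000) = 3.070000
  k2 = f(1.100000, 1.207000) = 3.714700
  y ← 0.900000 + 0.2·3.714700 = 1.642940
y(1.2) ≈ 1.6429

1.6429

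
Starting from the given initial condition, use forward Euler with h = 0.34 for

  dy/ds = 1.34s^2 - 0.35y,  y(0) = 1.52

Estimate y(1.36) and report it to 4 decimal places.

Euler: y_{n+1} = y_n + h·f(s_n, y_n).
s=0.000000, y=1.520000: f=-0.532000 → y ← 1.520000 + 0.34·(-0.532000) = 1.339120
s=0.340000, y=1.339120: f=-0.313788 → y ← 1.339120 + 0.34·(-0.313788) = 1.232432
s=0.680000, y=1.232432: f=0.188265 → y ← 1.232432 + 0.34·0.188265 = 1.296442
s=1.020000, y=1.296442: f=0.940381 → y ← 1.296442 + 0.34·0.940381 = 1.616172
y(1.36) ≈ 1.6162

1.6162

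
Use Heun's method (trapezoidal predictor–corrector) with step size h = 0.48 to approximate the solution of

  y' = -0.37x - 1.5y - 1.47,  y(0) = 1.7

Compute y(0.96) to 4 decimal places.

Heun: k1 = f(x_n, y_n); k2 = f(x_n + h, y_n + h·k1); y_{n+1} = y_n + (h/2)·(k1 + k2).
x=0.000000, y=1.700000:
  k1 = f(0.000000, 1.700000) = -4.020000
  k2 = f(0.480000, -0.229600) = -1.303200
  y ← 1.700000 + (0.48/2)·(-4.020000 + (-1.303200)) = 0.422432
x=0.480000, y=0.422432:
  k1 = f(0.480000, 0.422432) = -2.281248
  k2 = f(0.960000, -0.672567) = -0.816349
  y ← 0.422432 + (0.48/2)·(-2.281248 + (-0.816349)) = -0.320991
y(0.96) ≈ -0.3210

-0.3210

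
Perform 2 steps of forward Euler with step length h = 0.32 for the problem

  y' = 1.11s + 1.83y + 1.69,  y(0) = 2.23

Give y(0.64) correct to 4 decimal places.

7.1185

Euler: y_{n+1} = y_n + h·f(s_n, y_n).
s=0.000000, y=2.230000: f=5.770900 → y ← 2.230000 + 0.32·5.770900 = 4.076688
s=0.320000, y=4.076688: f=9.505539 → y ← 4.076688 + 0.32·9.505539 = 7.118460
y(0.64) ≈ 7.1185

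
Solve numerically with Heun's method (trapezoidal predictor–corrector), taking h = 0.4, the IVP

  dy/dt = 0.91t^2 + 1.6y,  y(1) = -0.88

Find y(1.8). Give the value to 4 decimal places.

-0.6115

Heun: k1 = f(t_n, y_n); k2 = f(t_n + h, y_n + h·k1); y_{n+1} = y_n + (h/2)·(k1 + k2).
t=1.000000, y=-0.880000:
  k1 = f(1.000000, -0.880000) = -0.498000
  k2 = f(1.400000, -1.079200) = 0.056880
  y ← -0.880000 + (0.4/2)·(-0.498000 + 0.056880) = -0.968224
t=1.400000, y=-0.968224:
  k1 = f(1.400000, -0.968224) = 0.234442
  k2 = f(1.800000, -0.874447) = 1.549284
  y ← -0.968224 + (0.4/2)·(0.234442 + 1.549284) = -0.611479
y(1.8) ≈ -0.6115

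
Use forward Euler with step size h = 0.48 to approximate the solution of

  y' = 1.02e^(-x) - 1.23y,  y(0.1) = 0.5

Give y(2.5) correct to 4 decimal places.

0.1735

Euler: y_{n+1} = y_n + h·f(x_n, y_n).
x=0.100000, y=0.500000: f=0.307934 → y ← 0.500000 + 0.48·0.307934 = 0.647808
x=0.580000, y=0.647808: f=-0.225708 → y ← 0.647808 + 0.48·(-0.225708) = 0.539469
x=1.060000, y=0.539469: f=-0.310161 → y ← 0.539469 + 0.48·(-0.310161) = 0.390591
x=1.540000, y=0.390591: f=-0.261758 → y ← 0.390591 + 0.48·(-0.261758) = 0.264947
x=2.020000, y=0.264947: f=-0.190576 → y ← 0.264947 + 0.48·(-0.190576) = 0.173470
y(2.5) ≈ 0.1735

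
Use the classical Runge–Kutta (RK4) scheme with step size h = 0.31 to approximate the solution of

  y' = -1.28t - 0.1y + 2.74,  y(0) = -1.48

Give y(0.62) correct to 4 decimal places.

0.0152

RK4: k1 = f(t_n, y_n); k2 = f(t_n + h/2, y_n + (h/2)·k1); k3 = f(t_n + h/2, y_n + (h/2)·k2); k4 = f(t_n + h, y_n + h·k3); y_{n+1} = y_n + (h/6)·(k1 + 2k2 + 2k3 + k4).
t=0.000000, y=-1.480000:
  k1 = f(0.000000, -1.480000) = 2.888000
  k2 = f(0.155000, -1.032360) = 2.644836
  k3 = f(0.155000, -1.070050) = 2.648605
  k4 = f(0.310000, -0.658932) = 2.409093
  y ← -1.480000 + (0.31/6)·(k1 + 2k2 + 2k3 + k4) = -0.659328
t=0.310000, y=-0.659328:
  k1 = f(0.310000, -0.659328) = 2.409133
  k2 = f(0.465000, -0.285912) = 2.173391
  k3 = f(0.465000, -0.322452) = 2.177045
  k4 = f(0.620000, 0.015556) = 1.944844
  y ← -0.659328 + (0.31/6)·(k1 + 2k2 + 2k3 + k4) = 0.015173
y(0.62) ≈ 0.0152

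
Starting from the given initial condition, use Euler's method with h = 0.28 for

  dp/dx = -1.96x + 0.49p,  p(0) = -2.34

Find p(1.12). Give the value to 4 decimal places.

Euler: p_{n+1} = p_n + h·f(x_n, p_n).
x=0.000000, p=-2.340000: f=-1.146600 → p ← -2.340000 + 0.28·(-1.146600) = -2.661048
x=0.280000, p=-2.661048: f=-1.852714 → p ← -2.661048 + 0.28·(-1.852714) = -3.179808
x=0.560000, p=-3.179808: f=-2.655706 → p ← -3.179808 + 0.28·(-2.655706) = -3.923405
x=0.840000, p=-3.923405: f=-3.568869 → p ← -3.923405 + 0.28·(-3.568869) = -4.922689
p(1.12) ≈ -4.9227

-4.9227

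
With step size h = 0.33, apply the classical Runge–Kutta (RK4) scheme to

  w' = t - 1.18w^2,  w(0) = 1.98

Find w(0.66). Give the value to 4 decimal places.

RK4: k1 = f(t_n, w_n); k2 = f(t_n + h/2, w_n + (h/2)·k1); k3 = f(t_n + h/2, w_n + (h/2)·k2); k4 = f(t_n + h, w_n + h·k3); w_{n+1} = w_n + (h/6)·(k1 + 2k2 + 2k3 + k4).
t=0.000000, w=1.980000:
  k1 = f(0.000000, 1.980000) = -4.626072
  k2 = f(0.165000, 1.216698) = -1.581818
  k3 = f(0.165000, 1.719000) = -3.321854
  k4 = f(0.330000, 0.883788) = -0.591676
  w ← 1.980000 + (0.33/6)·(k1 + 2k2 + 2k3 + k4) = 1.153620
t=0.330000, w=1.153620:
  k1 = f(0.330000, 1.153620) = -1.240390
  k2 = f(0.495000, 0.948956) = -0.567610
  k3 = f(0.495000, 1.059964) = -0.830759
  k4 = f(0.660000, 0.879470) = -0.252691
  w ← 1.153620 + (0.33/6)·(k1 + 2k2 + 2k3 + k4) = 0.917680
w(0.66) ≈ 0.9177

0.9177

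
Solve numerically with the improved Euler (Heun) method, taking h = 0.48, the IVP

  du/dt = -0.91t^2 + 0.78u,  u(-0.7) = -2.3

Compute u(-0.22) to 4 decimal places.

Heun: k1 = f(t_n, u_n); k2 = f(t_n + h, u_n + h·k1); u_{n+1} = u_n + (h/2)·(k1 + k2).
t=-0.700000, u=-2.300000:
  k1 = f(-0.700000, -2.300000) = -2.239900
  k2 = f(-0.220000, -3.375152) = -2.676663
  u ← -2.300000 + (0.48/2)·(-2.239900 + (-2.676663)) = -3.479975
u(-0.22) ≈ -3.4800

-3.4800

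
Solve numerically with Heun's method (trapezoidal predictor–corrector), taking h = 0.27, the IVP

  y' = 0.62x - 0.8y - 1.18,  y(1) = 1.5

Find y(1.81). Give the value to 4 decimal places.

Heun: k1 = f(x_n, y_n); k2 = f(x_n + h, y_n + h·k1); y_{n+1} = y_n + (h/2)·(k1 + k2).
x=1.000000, y=1.500000:
  k1 = f(1.000000, 1.500000) = -1.760000
  k2 = f(1.270000, 1.024800) = -1.212440
  y ← 1.500000 + (0.27/2)·(-1.760000 + (-1.212440)) = 1.098721
x=1.270000, y=1.098721:
  k1 = f(1.270000, 1.098721) = -1.271576
  k2 = f(1.540000, 0.755395) = -0.829516
  y ← 1.098721 + (0.27/2)·(-1.271576 + (-0.829516)) = 0.815073
x=1.540000, y=0.815073:
  k1 = f(1.540000, 0.815073) = -0.877258
  k2 = f(1.810000, 0.578213) = -0.520371
  y ← 0.815073 + (0.27/2)·(-0.877258 + (-0.520371)) = 0.626393
y(1.81) ≈ 0.6264

0.6264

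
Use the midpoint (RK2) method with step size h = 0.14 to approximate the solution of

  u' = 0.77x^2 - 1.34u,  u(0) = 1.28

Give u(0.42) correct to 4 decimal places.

0.7484

Midpoint: k1 = f(x_n, u_n); k2 = f(x_n + h/2, u_n + (h/2)·k1); u_{n+1} = u_n + h·k2.
x=0.000000, u=1.280000:
  k1 = f(0.000000, 1.280000) = -1.715200
  k2 = f(0.070000, 1.159936) = -1.550541
  u ← 1.280000 + 0.14·(-1.550541) = 1.062924
x=0.140000, u=1.062924:
  k1 = f(0.140000, 1.062924) = -1.409226
  k2 = f(0.210000, 0.964278) = -1.258176
  u ← 1.062924 + 0.14·(-1.258176) = 0.886780
x=0.280000, u=0.886780:
  k1 = f(0.280000, 0.886780) = -1.127917
  k2 = f(0.350000, 0.807825) = -0.988161
  u ← 0.886780 + 0.14·(-0.988161) = 0.748437
u(0.42) ≈ 0.7484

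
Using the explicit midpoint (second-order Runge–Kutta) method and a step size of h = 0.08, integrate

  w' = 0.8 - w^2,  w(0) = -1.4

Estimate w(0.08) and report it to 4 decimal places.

Midpoint: k1 = f(s_n, w_n); k2 = f(s_n + h/2, w_n + (h/2)·k1); w_{n+1} = w_n + h·k2.
s=0.000000, w=-1.400000:
  k1 = f(0.000000, -1.400000) = -1.160000
  k2 = f(0.040000, -1.446400) = -1.292073
  w ← -1.400000 + 0.08·(-1.292073) = -1.503366
w(0.08) ≈ -1.5034

-1.5034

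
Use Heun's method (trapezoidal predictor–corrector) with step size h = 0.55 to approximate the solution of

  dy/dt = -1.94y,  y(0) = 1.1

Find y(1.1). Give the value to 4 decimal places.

Heun: k1 = f(t_n, y_n); k2 = f(t_n + h, y_n + h·k1); y_{n+1} = y_n + (h/2)·(k1 + k2).
t=0.000000, y=1.100000:
  k1 = f(0.000000, 1.100000) = -2.134000
  k2 = f(0.550000, -0.073700) = 0.142978
  y ← 1.100000 + (0.55/2)·(-2.134000 + 0.142978) = 0.552469
t=0.550000, y=0.552469:
  k1 = f(0.550000, 0.552469) = -1.071790
  k2 = f(1.100000, -0.037015) = 0.071810
  y ← 0.552469 + (0.55/2)·(-1.071790 + 0.071810) = 0.277474
y(1.1) ≈ 0.2775

0.2775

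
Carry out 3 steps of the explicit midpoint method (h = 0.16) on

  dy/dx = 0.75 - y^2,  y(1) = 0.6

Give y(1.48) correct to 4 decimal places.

0.7384

Midpoint: k1 = f(x_n, y_n); k2 = f(x_n + h/2, y_n + (h/2)·k1); y_{n+1} = y_n + h·k2.
x=1.000000, y=0.600000:
  k1 = f(1.000000, 0.600000) = 0.390000
  k2 = f(1.080000, 0.631200) = 0.351587
  y ← 0.600000 + 0.16·0.351587 = 0.656254
x=1.160000, y=0.656254:
  k1 = f(1.160000, 0.656254) = 0.319331
  k2 = f(1.240000, 0.681800) = 0.285148
  y ← 0.656254 + 0.16·0.285148 = 0.701878
x=1.320000, y=0.701878:
  k1 = f(1.320000, 0.701878) = 0.257368
  k2 = f(1.400000, 0.722467) = 0.228041
  y ← 0.701878 + 0.16·0.228041 = 0.738364
y(1.48) ≈ 0.7384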